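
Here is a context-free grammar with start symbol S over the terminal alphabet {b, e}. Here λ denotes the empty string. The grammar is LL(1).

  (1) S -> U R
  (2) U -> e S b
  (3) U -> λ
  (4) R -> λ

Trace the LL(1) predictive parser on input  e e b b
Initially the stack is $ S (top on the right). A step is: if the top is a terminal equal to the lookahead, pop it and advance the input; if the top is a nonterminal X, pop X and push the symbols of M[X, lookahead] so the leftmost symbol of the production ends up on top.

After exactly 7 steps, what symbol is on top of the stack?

U

step 1: stack=$ S  input=e e b b $  — expand S -> U R
step 2: stack=$ R U  input=e e b b $  — expand U -> e S b
step 3: stack=$ R b S e  input=e e b b $  — match e
step 4: stack=$ R b S  input=e b b $  — expand S -> U R
step 5: stack=$ R b R U  input=e b b $  — expand U -> e S b
step 6: stack=$ R b R b S e  input=e b b $  — match e
step 7: stack=$ R b R b S  input=b b $  — expand S -> U R
Stack after step 7: $ R b R b R U (top = U).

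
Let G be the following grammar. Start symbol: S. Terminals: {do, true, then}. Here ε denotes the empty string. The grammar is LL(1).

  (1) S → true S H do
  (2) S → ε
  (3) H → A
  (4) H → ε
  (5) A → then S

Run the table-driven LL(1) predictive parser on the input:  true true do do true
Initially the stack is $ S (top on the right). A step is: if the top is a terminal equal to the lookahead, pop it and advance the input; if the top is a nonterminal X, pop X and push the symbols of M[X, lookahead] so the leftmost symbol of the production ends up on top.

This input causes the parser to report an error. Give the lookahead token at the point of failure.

true

      Stack               Input                   Action
   1  $ S                 true true do do true $  expand S → true S H do
   2  $ do H S true       true true do do true $  match true
   3  $ do H S            true do do true $       expand S → true S H do
   4  $ do H do H S true  true do do true $       match true
   5  $ do H do H S       do do true $            expand S → ε
   6  $ do H do H         do do true $            expand H → ε
   7  $ do H do           do do true $            match do
   8  $ do H              do true $               expand H → ε
   9  $ do                do true $               match do
  10  $                   true $                  error: stack empty but input remains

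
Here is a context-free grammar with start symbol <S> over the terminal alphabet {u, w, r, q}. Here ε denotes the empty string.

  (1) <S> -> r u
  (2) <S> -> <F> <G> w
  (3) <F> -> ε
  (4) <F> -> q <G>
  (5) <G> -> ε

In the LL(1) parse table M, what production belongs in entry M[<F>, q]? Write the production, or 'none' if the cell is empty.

FIRST(<F>) = {ε, q}
FIRST(<G>) = {ε}
FIRST(<S>) = {q, r, w}  (via <F> <G> w)
FOLLOW(<S>) includes $ since <S> is the start symbol.
FOLLOW(<F>): in <S>-><F> <G> w, <F> is followed by <G> w with FIRST {w}. Thus FOLLOW(<F>) = {w}.
For <F> -> ε: FIRST(ε) = {ε}, so it goes in M[<F>, t] for t ∈ {}; since ε ∈ FIRST, also for every t ∈ FOLLOW(<F>) = {w}.
For <F> -> q <G>: FIRST(q <G>) = {q}, so it goes in M[<F>, t] for t ∈ {q}.

<F> -> q <G>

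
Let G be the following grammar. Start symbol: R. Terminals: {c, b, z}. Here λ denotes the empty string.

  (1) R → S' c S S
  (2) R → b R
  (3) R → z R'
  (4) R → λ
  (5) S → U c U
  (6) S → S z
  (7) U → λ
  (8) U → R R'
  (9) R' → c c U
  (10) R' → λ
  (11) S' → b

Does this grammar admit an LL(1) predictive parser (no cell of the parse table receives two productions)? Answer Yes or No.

FIRST(R) = {λ, b, z}
FIRST(S) = {b, c, z}
FIRST(U) = {λ, b, c, z}
FIRST(R') = {λ, c}
FIRST(S') = {b}
FOLLOW(R) = {$, b, c, z}
FOLLOW(S) = {$, b, c, z}
FOLLOW(U) = {$, b, c, z}
FOLLOW(R') = {$, b, c, z}
FOLLOW(S') = {c}
Cell M[R, b] receives both R → S' c S S and R → b R and R → λ — the grammar is not LL(1).

No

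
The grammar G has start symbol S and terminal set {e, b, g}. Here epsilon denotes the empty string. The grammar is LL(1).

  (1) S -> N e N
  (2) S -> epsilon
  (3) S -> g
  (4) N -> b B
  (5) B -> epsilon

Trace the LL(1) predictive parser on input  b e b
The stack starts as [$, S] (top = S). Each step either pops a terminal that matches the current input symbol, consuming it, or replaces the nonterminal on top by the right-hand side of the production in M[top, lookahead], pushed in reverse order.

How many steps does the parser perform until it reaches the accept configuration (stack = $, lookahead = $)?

8

step 1: stack=$ S  input=b e b $  — expand S -> N e N
step 2: stack=$ N e N  input=b e b $  — expand N -> b B
step 3: stack=$ N e B b  input=b e b $  — match b
step 4: stack=$ N e B  input=e b $  — expand B -> epsilon
step 5: stack=$ N e  input=e b $  — match e
step 6: stack=$ N  input=b $  — expand N -> b B
step 7: stack=$ B b  input=b $  — match b
step 8: stack=$ B  input=$  — expand B -> epsilon
Accept reached after 8 steps.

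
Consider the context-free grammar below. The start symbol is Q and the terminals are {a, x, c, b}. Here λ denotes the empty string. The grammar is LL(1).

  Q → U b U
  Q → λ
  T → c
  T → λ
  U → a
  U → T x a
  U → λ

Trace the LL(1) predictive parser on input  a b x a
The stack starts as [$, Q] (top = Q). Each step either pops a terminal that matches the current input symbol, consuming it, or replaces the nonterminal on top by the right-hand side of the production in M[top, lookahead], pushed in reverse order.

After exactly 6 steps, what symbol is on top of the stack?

x

     Stack    Input      Action
  1  $ Q      a b x a $  expand Q → U b U
  2  $ U b U  a b x a $  expand U → a
  3  $ U b a  a b x a $  match a
  4  $ U b    b x a $    match b
  5  $ U      x a $      expand U → T x a
  6  $ a x T  x a $      expand T → λ
Stack after step 6: $ a x (top = x).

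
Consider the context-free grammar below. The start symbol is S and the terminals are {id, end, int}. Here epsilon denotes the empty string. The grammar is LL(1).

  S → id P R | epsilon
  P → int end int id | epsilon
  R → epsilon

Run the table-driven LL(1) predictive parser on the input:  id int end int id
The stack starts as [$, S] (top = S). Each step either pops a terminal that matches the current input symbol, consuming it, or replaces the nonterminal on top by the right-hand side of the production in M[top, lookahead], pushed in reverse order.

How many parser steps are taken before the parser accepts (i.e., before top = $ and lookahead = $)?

step 1: stack=$ S  input=id int end int id $  — expand S → id P R
step 2: stack=$ R P id  input=id int end int id $  — match id
step 3: stack=$ R P  input=int end int id $  — expand P → int end int id
step 4: stack=$ R id int end int  input=int end int id $  — match int
step 5: stack=$ R id int end  input=end int id $  — match end
step 6: stack=$ R id int  input=int id $  — match int
step 7: stack=$ R id  input=id $  — match id
step 8: stack=$ R  input=$  — expand R → epsilon
Accept reached after 8 steps.

8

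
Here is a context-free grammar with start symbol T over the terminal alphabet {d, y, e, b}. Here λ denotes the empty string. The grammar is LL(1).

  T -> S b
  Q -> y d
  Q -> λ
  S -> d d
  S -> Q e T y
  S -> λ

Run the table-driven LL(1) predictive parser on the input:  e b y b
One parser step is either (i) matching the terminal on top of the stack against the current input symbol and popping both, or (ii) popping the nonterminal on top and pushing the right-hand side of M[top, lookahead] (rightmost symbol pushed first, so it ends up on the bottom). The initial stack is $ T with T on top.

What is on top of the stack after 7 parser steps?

     Stack        Input      Action
  1  $ T          e b y b $  expand T -> S b
  2  $ b S        e b y b $  expand S -> Q e T y
  3  $ b y T e Q  e b y b $  expand Q -> λ
  4  $ b y T e    e b y b $  match e
  5  $ b y T      b y b $    expand T -> S b
  6  $ b y b S    b y b $    expand S -> λ
  7  $ b y b      b y b $    match b
Stack after step 7: $ b y (top = y).

y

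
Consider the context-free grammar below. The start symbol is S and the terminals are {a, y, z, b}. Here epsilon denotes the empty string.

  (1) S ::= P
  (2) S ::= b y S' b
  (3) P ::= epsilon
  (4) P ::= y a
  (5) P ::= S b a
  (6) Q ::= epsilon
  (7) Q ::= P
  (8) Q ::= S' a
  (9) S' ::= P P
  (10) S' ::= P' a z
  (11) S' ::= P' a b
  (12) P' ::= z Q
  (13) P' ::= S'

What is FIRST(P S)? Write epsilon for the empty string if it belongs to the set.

FIRST(S) = {epsilon, b, y}  (via P)
FIRST(P) = {epsilon, b, y}  (via S b a)
FIRST(Q) = {epsilon, a, b, y, z}  (via P, S' a)
FIRST(S') = {epsilon, a, b, y, z}  (via P P, P' a z, P' a b)
FIRST(P') = {epsilon, a, b, y, z}  (via S')
FIRST(P S): take FIRST of each symbol in turn, carrying on past any symbol whose FIRST contains epsilon; result {epsilon, b, y}.

{epsilon, b, y}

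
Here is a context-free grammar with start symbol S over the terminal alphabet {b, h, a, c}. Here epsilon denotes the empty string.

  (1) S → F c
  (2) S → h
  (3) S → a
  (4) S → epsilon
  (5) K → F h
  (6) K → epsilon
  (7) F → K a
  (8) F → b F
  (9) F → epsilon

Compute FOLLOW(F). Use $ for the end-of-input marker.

{c, h}

FIRST(S) = {epsilon, a, b, c, h}  (via F c)
FIRST(K) = {epsilon, a, b, h}  (via F h)
FIRST(F) = {epsilon, a, b, h}  (via K a)
FOLLOW(S) includes $ since S is the start symbol.
FOLLOW(S): S appears on no right-hand side. Thus FOLLOW(S) = {$}.
FOLLOW(K): in F→K a, K is followed by a with FIRST {a}. Thus FOLLOW(K) = {a}.
FOLLOW(F): in S→F c, F is followed by c with FIRST {c}; in K→F h, F is followed by h with FIRST {h}; in F→b F, the suffix after F is empty (adds nothing new). Thus FOLLOW(F) = {c, h}.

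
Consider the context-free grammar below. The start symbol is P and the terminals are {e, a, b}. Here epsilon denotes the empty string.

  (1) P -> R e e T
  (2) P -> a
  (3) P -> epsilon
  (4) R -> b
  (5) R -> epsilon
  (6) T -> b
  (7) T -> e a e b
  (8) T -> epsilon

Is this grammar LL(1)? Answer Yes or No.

Yes

FIRST(P) = {epsilon, a, b, e}
FIRST(R) = {epsilon, b}
FIRST(T) = {epsilon, b, e}
FOLLOW(P) = {$}
FOLLOW(R) = {e}
FOLLOW(T) = {$}
Each cell of M receives at most one production.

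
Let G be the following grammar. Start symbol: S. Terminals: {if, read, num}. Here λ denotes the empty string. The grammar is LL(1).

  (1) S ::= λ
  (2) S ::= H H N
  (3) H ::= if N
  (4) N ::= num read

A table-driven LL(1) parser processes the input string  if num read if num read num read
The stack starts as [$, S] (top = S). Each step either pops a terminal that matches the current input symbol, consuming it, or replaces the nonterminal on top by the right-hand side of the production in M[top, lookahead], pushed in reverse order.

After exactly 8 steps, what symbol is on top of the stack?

N

step 1: stack=$ S  input=if num read if num read num read $  — expand S ::= H H N
step 2: stack=$ N H H  input=if num read if num read num read $  — expand H ::= if N
step 3: stack=$ N H N if  input=if num read if num read num read $  — match if
step 4: stack=$ N H N  input=num read if num read num read $  — expand N ::= num read
step 5: stack=$ N H read num  input=num read if num read num read $  — match num
step 6: stack=$ N H read  input=read if num read num read $  — match read
step 7: stack=$ N H  input=if num read num read $  — expand H ::= if N
step 8: stack=$ N N if  input=if num read num read $  — match if
Stack after step 8: $ N N (top = N).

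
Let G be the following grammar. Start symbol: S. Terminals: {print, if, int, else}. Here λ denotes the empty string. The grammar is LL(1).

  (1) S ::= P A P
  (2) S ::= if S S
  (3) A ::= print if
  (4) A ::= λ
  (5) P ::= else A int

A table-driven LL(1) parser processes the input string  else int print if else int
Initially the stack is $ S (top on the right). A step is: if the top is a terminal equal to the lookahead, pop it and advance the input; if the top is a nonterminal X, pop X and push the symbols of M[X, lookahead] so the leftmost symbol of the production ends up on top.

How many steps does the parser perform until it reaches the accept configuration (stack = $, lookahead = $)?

step 1: stack=$ S  input=else int print if else int $  — expand S ::= P A P
step 2: stack=$ P A P  input=else int print if else int $  — expand P ::= else A int
step 3: stack=$ P A int A else  input=else int print if else int $  — match else
step 4: stack=$ P A int A  input=int print if else int $  — expand A ::= λ
step 5: stack=$ P A int  input=int print if else int $  — match int
step 6: stack=$ P A  input=print if else int $  — expand A ::= print if
step 7: stack=$ P if print  input=print if else int $  — match print
step 8: stack=$ P if  input=if else int $  — match if
step 9: stack=$ P  input=else int $  — expand P ::= else A int
step 10: stack=$ int A else  input=else int $  — match else
step 11: stack=$ int A  input=int $  — expand A ::= λ
step 12: stack=$ int  input=int $  — match int
Accept reached after 12 steps.

12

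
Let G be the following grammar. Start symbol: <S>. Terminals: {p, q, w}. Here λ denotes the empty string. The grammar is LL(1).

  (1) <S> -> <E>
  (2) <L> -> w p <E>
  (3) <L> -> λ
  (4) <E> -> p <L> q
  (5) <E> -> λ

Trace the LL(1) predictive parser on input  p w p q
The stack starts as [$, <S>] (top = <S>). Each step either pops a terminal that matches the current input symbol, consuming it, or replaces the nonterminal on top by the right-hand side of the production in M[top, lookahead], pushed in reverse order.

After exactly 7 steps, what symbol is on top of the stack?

step 1: stack=$ <S>  input=p w p q $  — expand <S> -> <E>
step 2: stack=$ <E>  input=p w p q $  — expand <E> -> p <L> q
step 3: stack=$ q <L> p  input=p w p q $  — match p
step 4: stack=$ q <L>  input=w p q $  — expand <L> -> w p <E>
step 5: stack=$ q <E> p w  input=w p q $  — match w
step 6: stack=$ q <E> p  input=p q $  — match p
step 7: stack=$ q <E>  input=q $  — expand <E> -> λ
Stack after step 7: $ q (top = q).

q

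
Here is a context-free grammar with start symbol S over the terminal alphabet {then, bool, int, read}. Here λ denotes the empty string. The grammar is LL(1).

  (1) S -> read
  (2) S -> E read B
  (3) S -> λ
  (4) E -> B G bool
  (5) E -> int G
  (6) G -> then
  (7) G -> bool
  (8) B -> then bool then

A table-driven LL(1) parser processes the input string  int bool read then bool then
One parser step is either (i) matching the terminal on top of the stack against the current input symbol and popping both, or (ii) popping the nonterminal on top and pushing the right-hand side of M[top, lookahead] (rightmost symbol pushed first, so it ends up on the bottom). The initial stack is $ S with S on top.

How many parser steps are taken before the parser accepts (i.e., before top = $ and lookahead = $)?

step 1: stack=$ S  input=int bool read then bool then $  — expand S -> E read B
step 2: stack=$ B read E  input=int bool read then bool then $  — expand E -> int G
step 3: stack=$ B read G int  input=int bool read then bool then $  — match int
step 4: stack=$ B read G  input=bool read then bool then $  — expand G -> bool
step 5: stack=$ B read bool  input=bool read then bool then $  — match bool
step 6: stack=$ B read  input=read then bool then $  — match read
step 7: stack=$ B  input=then bool then $  — expand B -> then bool then
step 8: stack=$ then bool then  input=then bool then $  — match then
step 9: stack=$ then bool  input=bool then $  — match bool
step 10: stack=$ then  input=then $  — match then
Accept reached after 10 steps.

10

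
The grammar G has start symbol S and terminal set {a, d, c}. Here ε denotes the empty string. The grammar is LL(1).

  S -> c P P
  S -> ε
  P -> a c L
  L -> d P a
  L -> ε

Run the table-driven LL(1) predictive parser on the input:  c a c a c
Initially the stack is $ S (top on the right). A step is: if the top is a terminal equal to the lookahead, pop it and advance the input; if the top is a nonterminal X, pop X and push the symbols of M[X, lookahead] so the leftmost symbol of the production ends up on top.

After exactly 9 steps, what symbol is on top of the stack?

step 1: stack=$ S  input=c a c a c $  — expand S -> c P P
step 2: stack=$ P P c  input=c a c a c $  — match c
step 3: stack=$ P P  input=a c a c $  — expand P -> a c L
step 4: stack=$ P L c a  input=a c a c $  — match a
step 5: stack=$ P L c  input=c a c $  — match c
step 6: stack=$ P L  input=a c $  — expand L -> ε
step 7: stack=$ P  input=a c $  — expand P -> a c L
step 8: stack=$ L c a  input=a c $  — match a
step 9: stack=$ L c  input=c $  — match c
Stack after step 9: $ L (top = L).

L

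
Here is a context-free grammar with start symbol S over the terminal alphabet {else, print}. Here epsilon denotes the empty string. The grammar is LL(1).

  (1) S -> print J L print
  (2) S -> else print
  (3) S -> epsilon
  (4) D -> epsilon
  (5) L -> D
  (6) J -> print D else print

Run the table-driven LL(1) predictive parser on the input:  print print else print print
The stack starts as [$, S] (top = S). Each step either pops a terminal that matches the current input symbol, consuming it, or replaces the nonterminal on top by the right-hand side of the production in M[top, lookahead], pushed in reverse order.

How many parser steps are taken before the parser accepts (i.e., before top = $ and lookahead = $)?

      Stack                         Input                           Action
   1  $ S                           print print else print print $  expand S -> print J L print
   2  $ print L J print             print print else print print $  match print
   3  $ print L J                   print else print print $        expand J -> print D else print
   4  $ print L print else D print  print else print print $        match print
   5  $ print L print else D        else print print $              expand D -> epsilon
   6  $ print L print else          else print print $              match else
   7  $ print L print               print print $                   match print
   8  $ print L                     print $                         expand L -> D
   9  $ print D                     print $                         expand D -> epsilon
  10  $ print                       print $                         match print
Accept reached after 10 steps.

10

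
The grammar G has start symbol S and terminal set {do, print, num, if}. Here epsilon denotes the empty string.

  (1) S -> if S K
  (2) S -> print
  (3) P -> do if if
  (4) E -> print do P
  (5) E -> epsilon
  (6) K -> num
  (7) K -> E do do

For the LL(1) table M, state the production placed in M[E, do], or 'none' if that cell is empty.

E -> epsilon

FIRST(S) = {if, print}
FIRST(P) = {do}
FIRST(E) = {epsilon, print}
FIRST(K) = {do, num, print}  (via E do do)
FOLLOW(S) includes $ since S is the start symbol.
FOLLOW(E): in K->E do do, E is followed by do do with FIRST {do}. Thus FOLLOW(E) = {do}.
For E -> print do P: FIRST(print do P) = {print}, so it goes in M[E, t] for t ∈ {print}.
For E -> epsilon: FIRST(epsilon) = {epsilon}, so it goes in M[E, t] for t ∈ {}; since epsilon ∈ FIRST, also for every t ∈ FOLLOW(E) = {do}.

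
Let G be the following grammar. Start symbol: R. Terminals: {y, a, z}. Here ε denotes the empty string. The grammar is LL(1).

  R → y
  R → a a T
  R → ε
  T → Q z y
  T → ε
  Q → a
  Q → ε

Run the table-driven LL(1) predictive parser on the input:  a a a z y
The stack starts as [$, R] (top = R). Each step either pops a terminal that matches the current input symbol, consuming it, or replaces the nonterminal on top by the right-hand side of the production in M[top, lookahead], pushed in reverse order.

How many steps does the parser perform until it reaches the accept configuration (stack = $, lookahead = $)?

     Stack    Input        Action
  1  $ R      a a a z y $  expand R → a a T
  2  $ T a a  a a a z y $  match a
  3  $ T a    a a z y $    match a
  4  $ T      a z y $      expand T → Q z y
  5  $ y z Q  a z y $      expand Q → a
  6  $ y z a  a z y $      match a
  7  $ y z    z y $        match z
  8  $ y      y $          match y
Accept reached after 8 steps.

8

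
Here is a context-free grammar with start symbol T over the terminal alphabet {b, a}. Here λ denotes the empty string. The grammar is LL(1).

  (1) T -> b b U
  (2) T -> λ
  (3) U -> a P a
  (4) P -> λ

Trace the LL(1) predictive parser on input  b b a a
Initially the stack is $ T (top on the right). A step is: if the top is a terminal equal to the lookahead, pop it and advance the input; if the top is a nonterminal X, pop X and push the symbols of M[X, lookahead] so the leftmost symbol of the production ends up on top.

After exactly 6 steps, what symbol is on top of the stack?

step 1: stack=$ T  input=b b a a $  — expand T -> b b U
step 2: stack=$ U b b  input=b b a a $  — match b
step 3: stack=$ U b  input=b a a $  — match b
step 4: stack=$ U  input=a a $  — expand U -> a P a
step 5: stack=$ a P a  input=a a $  — match a
step 6: stack=$ a P  input=a $  — expand P -> λ
Stack after step 6: $ a (top = a).

a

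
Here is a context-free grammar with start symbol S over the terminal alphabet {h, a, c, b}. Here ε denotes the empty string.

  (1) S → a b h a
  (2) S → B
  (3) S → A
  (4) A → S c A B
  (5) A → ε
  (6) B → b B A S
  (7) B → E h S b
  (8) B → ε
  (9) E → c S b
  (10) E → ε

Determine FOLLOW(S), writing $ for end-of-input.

{$, a, b, c, h}

FIRST(E) = {ε, c}
FIRST(B) = {ε, b, c, h}  (via E h S b)
FIRST(S) = {ε, a, b, c, h}  (via B, A)
FIRST(A) = {ε, a, b, c, h}  (via S c A B)
FOLLOW(S) includes $ since S is the start symbol.
FOLLOW(E): in B→E h S b, E is followed by h S b with FIRST {h}. Thus FOLLOW(E) = {h}.
FOLLOW(S): in A→S c A B, S is followed by c A B with FIRST {c}; in B→b B A S, the suffix after S is empty, so FOLLOW(S) ⊇ FOLLOW(B) = {$, a, b, c, h}; in B→E h S b, S is followed by b with FIRST {b}; in E→c S b, S is followed by b with FIRST {b}. Thus FOLLOW(S) = {$, a, b, c, h}.
FOLLOW(A): in S→A, the suffix after A is empty, so FOLLOW(A) ⊇ FOLLOW(S) = {$, a, b, c, h}; in A→S c A B, A is followed by B with FIRST {ε, b, c, h}; in A→S c A B, the suffix after A is nullable (adds nothing new); in B→b B A S, A is followed by S with FIRST {ε, a, b, c, h}; in B→b B A S, the suffix after A is nullable, so FOLLOW(A) ⊇ FOLLOW(B) = {$, a, b, c, h}. Thus FOLLOW(A) = {$, a, b, c, h}.
FOLLOW(B): in S→B, the suffix after B is empty, so FOLLOW(B) ⊇ FOLLOW(S) = {$, a, b, c, h}; in A→S c A B, the suffix after B is empty, so FOLLOW(B) ⊇ FOLLOW(A) = {$, a, b, c, h}; in B→b B A S, B is followed by A S with FIRST {ε, a, b, c, h}; in B→b B A S, the suffix after B is nullable (adds nothing new). Thus FOLLOW(B) = {$, a, b, c, h}.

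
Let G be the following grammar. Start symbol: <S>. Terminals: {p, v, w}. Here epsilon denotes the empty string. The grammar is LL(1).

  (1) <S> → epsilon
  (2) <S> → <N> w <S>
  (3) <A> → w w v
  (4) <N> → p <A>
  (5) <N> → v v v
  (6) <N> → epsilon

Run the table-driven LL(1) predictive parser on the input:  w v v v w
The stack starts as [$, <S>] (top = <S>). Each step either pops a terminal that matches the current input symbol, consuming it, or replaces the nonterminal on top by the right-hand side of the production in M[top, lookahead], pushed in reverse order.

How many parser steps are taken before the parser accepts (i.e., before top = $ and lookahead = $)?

step 1: stack=$ <S>  input=w v v v w $  — expand <S> → <N> w <S>
step 2: stack=$ <S> w <N>  input=w v v v w $  — expand <N> → epsilon
step 3: stack=$ <S> w  input=w v v v w $  — match w
step 4: stack=$ <S>  input=v v v w $  — expand <S> → <N> w <S>
step 5: stack=$ <S> w <N>  input=v v v w $  — expand <N> → v v v
step 6: stack=$ <S> w v v v  input=v v v w $  — match v
step 7: stack=$ <S> w v v  input=v v w $  — match v
step 8: stack=$ <S> w v  input=v w $  — match v
step 9: stack=$ <S> w  input=w $  — match w
step 10: stack=$ <S>  input=$  — expand <S> → epsilon
Accept reached after 10 steps.

10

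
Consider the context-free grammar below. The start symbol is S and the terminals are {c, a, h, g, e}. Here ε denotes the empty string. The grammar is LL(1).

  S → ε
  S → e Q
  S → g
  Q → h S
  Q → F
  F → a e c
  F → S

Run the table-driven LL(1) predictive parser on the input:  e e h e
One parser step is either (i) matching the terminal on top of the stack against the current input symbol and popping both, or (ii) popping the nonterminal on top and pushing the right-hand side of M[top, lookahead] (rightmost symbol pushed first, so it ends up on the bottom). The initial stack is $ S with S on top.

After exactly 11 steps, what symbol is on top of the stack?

step 1: stack=$ S  input=e e h e $  — expand S → e Q
step 2: stack=$ Q e  input=e e h e $  — match e
step 3: stack=$ Q  input=e h e $  — expand Q → F
step 4: stack=$ F  input=e h e $  — expand F → S
step 5: stack=$ S  input=e h e $  — expand S → e Q
step 6: stack=$ Q e  input=e h e $  — match e
step 7: stack=$ Q  input=h e $  — expand Q → h S
step 8: stack=$ S h  input=h e $  — match h
step 9: stack=$ S  input=e $  — expand S → e Q
step 10: stack=$ Q e  input=e $  — match e
step 11: stack=$ Q  input=$  — expand Q → F
Stack after step 11: $ F (top = F).

F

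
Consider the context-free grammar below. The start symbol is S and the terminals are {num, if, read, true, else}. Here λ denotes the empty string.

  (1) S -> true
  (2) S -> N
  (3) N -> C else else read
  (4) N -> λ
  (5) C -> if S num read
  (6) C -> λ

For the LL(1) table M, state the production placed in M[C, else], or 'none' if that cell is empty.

C -> λ

FIRST(C) = {λ, if}
FIRST(N) = {λ, else, if}  (via C else else read)
FIRST(S) = {λ, else, if, true}  (via N)
FOLLOW(S) includes $ since S is the start symbol.
FOLLOW(C): in N->C else else read, C is followed by else else read with FIRST {else}. Thus FOLLOW(C) = {else}.
For C -> if S num read: FIRST(if S num read) = {if}, so it goes in M[C, t] for t ∈ {if}.
For C -> λ: FIRST(λ) = {λ}, so it goes in M[C, t] for t ∈ {}; since λ ∈ FIRST, also for every t ∈ FOLLOW(C) = {else}.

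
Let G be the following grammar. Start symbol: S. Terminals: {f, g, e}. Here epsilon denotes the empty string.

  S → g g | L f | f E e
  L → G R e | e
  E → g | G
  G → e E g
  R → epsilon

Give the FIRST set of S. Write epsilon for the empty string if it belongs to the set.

{e, f, g}

FIRST(G) = {e}
FIRST(R) = {epsilon}
FIRST(L) = {e}  (via G R e)
FIRST(E) = {e, g}  (via G)
FIRST(S) = {e, f, g}  (via L f)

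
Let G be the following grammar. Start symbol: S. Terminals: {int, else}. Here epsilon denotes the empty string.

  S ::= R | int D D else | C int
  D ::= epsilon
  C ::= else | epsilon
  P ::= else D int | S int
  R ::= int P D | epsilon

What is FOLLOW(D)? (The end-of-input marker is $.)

FIRST(D) = {epsilon}
FIRST(C) = {epsilon, else}
FIRST(R) = {epsilon, int}
FIRST(S) = {epsilon, else, int}  (via R, C int)
FIRST(P) = {else, int}  (via S int)
FOLLOW(S) includes $ since S is the start symbol.
FOLLOW(S): in P::=S int, S is followed by int with FIRST {int}. Thus FOLLOW(S) = {$, int}.
FOLLOW(C): in S::=C int, C is followed by int with FIRST {int}. Thus FOLLOW(C) = {int}.
FOLLOW(R): in S::=R, the suffix after R is empty, so FOLLOW(R) ⊇ FOLLOW(S) = {$, int}. Thus FOLLOW(R) = {$, int}.
FOLLOW(D): in S::=int D D else (occurrence 1), D is followed by D else with FIRST {else}; in S::=int D D else (occurrence 2), D is followed by else with FIRST {else}; in P::=else D int, D is followed by int with FIRST {int}; in R::=int P D, the suffix after D is empty, so FOLLOW(D) ⊇ FOLLOW(R) = {$, int}. Thus FOLLOW(D) = {$, else, int}.
FOLLOW(P): in R::=int P D, P is followed by D with FIRST {epsilon}; in R::=int P D, the suffix after P is nullable, so FOLLOW(P) ⊇ FOLLOW(R) = {$, int}. Thus FOLLOW(P) = {$, int}.

{$, else, int}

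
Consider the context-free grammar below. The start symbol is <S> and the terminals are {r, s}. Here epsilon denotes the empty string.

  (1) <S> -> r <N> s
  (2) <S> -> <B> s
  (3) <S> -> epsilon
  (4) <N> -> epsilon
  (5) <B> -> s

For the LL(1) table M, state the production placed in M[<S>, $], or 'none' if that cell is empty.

<S> -> epsilon

FIRST(<N>): from <N>->epsilon we get {epsilon}. So FIRST(<N>) = {epsilon}.
FIRST(<B>): from <B>->s we get {s}. So FIRST(<B>) = {s}.
FIRST(<S>): from <S>->r <N> s we get {r}; from <S>-><B> s we get {s}; from <S>->epsilon we get {epsilon}. So FIRST(<S>) = {epsilon, r, s}.
FOLLOW(<S>) includes $ since <S> is the start symbol.
FOLLOW(<S>): <S> appears on no right-hand side. Thus FOLLOW(<S>) = {$}.
For <S> -> r <N> s: FIRST(r <N> s) = {r}, so it goes in M[<S>, t] for t ∈ {r}.
For <S> -> <B> s: FIRST(<B> s) = {s}, so it goes in M[<S>, t] for t ∈ {s}.
For <S> -> epsilon: FIRST(epsilon) = {epsilon}, so it goes in M[<S>, t] for t ∈ {}; since epsilon ∈ FIRST, also for every t ∈ FOLLOW(<S>) = {$}.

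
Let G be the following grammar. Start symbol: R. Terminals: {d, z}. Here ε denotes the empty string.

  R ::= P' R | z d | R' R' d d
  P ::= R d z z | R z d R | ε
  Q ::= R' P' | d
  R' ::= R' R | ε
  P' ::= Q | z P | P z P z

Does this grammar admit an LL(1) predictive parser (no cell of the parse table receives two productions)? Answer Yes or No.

FIRST(R) = {d, z}
FIRST(P) = {ε, d, z}
FIRST(Q) = {d, z}
FIRST(R') = {ε, d, z}
FIRST(P') = {d, z}
FOLLOW(R) = {$, d, z}
FOLLOW(P) = {d, z}
FOLLOW(Q) = {d, z}
FOLLOW(R') = {d, z}
FOLLOW(P') = {d, z}
Cell M[P, d] receives both P ::= R d z z and P ::= R z d R and P ::= ε — the grammar is not LL(1).

No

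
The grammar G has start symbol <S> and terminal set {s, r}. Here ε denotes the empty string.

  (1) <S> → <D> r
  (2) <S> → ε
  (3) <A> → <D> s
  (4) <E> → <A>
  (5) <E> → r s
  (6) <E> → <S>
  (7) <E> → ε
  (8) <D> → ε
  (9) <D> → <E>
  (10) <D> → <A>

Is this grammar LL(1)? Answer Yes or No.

No

FIRST(<S>) = {ε, r, s}
FIRST(<A>) = {r, s}
FIRST(<E>) = {ε, r, s}
FIRST(<D>) = {ε, r, s}
FOLLOW(<S>) = {$, r, s}
FOLLOW(<A>) = {r, s}
FOLLOW(<E>) = {r, s}
FOLLOW(<D>) = {r, s}
Cell M[<D>, r] receives both <D> → ε and <D> → <E> and <D> → <A> — the grammar is not LL(1).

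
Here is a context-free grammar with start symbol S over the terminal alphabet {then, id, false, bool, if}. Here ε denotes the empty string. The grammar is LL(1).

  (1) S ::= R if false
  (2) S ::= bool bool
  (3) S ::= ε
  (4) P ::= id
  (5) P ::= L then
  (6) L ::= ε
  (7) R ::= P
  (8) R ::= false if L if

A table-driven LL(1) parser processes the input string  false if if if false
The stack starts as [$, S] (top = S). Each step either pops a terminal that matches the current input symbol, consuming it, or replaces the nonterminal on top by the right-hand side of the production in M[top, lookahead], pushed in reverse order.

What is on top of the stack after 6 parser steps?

step 1: stack=$ S  input=false if if if false $  — expand S ::= R if false
step 2: stack=$ false if R  input=false if if if false $  — expand R ::= false if L if
step 3: stack=$ false if if L if false  input=false if if if false $  — match false
step 4: stack=$ false if if L if  input=if if if false $  — match if
step 5: stack=$ false if if L  input=if if false $  — expand L ::= ε
step 6: stack=$ false if if  input=if if false $  — match if
Stack after step 6: $ false if (top = if).

if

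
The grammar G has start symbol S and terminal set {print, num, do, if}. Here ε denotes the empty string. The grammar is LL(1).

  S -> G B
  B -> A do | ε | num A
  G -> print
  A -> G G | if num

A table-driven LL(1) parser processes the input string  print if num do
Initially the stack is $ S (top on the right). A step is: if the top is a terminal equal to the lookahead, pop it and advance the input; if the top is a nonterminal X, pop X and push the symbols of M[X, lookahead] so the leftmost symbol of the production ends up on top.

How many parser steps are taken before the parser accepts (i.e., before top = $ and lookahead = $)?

8

step 1: stack=$ S  input=print if num do $  — expand S -> G B
step 2: stack=$ B G  input=print if num do $  — expand G -> print
step 3: stack=$ B print  input=print if num do $  — match print
step 4: stack=$ B  input=if num do $  — expand B -> A do
step 5: stack=$ do A  input=if num do $  — expand A -> if num
step 6: stack=$ do num if  input=if num do $  — match if
step 7: stack=$ do num  input=num do $  — match num
step 8: stack=$ do  input=do $  — match do
Accept reached after 8 steps.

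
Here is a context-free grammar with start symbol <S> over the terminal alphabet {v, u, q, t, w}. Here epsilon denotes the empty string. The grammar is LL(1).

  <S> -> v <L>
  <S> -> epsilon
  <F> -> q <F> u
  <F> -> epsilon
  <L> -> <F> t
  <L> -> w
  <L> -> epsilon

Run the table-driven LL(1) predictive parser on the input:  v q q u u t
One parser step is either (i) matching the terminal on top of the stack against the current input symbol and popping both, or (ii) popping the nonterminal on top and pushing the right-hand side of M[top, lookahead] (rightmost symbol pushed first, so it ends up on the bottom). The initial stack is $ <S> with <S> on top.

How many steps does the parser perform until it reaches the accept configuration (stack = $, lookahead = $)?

      Stack          Input          Action
   1  $ <S>          v q q u u t $  expand <S> -> v <L>
   2  $ <L> v        v q q u u t $  match v
   3  $ <L>          q q u u t $    expand <L> -> <F> t
   4  $ t <F>        q q u u t $    expand <F> -> q <F> u
   5  $ t u <F> q    q q u u t $    match q
   6  $ t u <F>      q u u t $      expand <F> -> q <F> u
   7  $ t u u <F> q  q u u t $      match q
   8  $ t u u <F>    u u t $        expand <F> -> epsilon
   9  $ t u u        u u t $        match u
  10  $ t u          u t $          match u
  11  $ t            t $            match t
Accept reached after 11 steps.

11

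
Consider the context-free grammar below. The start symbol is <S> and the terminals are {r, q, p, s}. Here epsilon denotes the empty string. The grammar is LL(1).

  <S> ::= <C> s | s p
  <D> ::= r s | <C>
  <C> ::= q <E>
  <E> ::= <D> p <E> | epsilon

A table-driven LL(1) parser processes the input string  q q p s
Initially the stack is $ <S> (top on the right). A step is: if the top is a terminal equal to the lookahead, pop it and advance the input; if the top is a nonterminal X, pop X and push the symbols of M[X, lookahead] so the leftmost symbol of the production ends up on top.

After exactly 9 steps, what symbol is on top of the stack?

step 1: stack=$ <S>  input=q q p s $  — expand <S> ::= <C> s
step 2: stack=$ s <C>  input=q q p s $  — expand <C> ::= q <E>
step 3: stack=$ s <E> q  input=q q p s $  — match q
step 4: stack=$ s <E>  input=q p s $  — expand <E> ::= <D> p <E>
step 5: stack=$ s <E> p <D>  input=q p s $  — expand <D> ::= <C>
step 6: stack=$ s <E> p <C>  input=q p s $  — expand <C> ::= q <E>
step 7: stack=$ s <E> p <E> q  input=q p s $  — match q
step 8: stack=$ s <E> p <E>  input=p s $  — expand <E> ::= epsilon
step 9: stack=$ s <E> p  input=p s $  — match p
Stack after step 9: $ s <E> (top = <E>).

<E>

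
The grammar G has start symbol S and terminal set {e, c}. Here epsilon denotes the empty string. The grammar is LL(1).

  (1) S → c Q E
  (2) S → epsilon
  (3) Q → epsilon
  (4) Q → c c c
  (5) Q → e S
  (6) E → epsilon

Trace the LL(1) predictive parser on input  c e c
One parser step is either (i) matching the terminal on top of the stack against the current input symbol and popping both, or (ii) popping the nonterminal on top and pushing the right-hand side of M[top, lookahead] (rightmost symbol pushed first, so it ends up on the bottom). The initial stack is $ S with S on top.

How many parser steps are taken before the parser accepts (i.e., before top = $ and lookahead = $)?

9

step 1: stack=$ S  input=c e c $  — expand S → c Q E
step 2: stack=$ E Q c  input=c e c $  — match c
step 3: stack=$ E Q  input=e c $  — expand Q → e S
step 4: stack=$ E S e  input=e c $  — match e
step 5: stack=$ E S  input=c $  — expand S → c Q E
step 6: stack=$ E E Q c  input=c $  — match c
step 7: stack=$ E E Q  input=$  — expand Q → epsilon
step 8: stack=$ E E  input=$  — expand E → epsilon
step 9: stack=$ E  input=$  — expand E → epsilon
Accept reached after 9 steps.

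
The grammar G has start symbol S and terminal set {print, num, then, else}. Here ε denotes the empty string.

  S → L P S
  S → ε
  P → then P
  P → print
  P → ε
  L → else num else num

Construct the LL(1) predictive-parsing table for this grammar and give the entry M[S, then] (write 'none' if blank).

none

FIRST(P) = {ε, print, then}
FIRST(L) = {else}
FIRST(S) = {ε, else}  (via L P S)
FOLLOW(S) includes $ since S is the start symbol.
FOLLOW(S): in S→L P S, the suffix after S is empty (adds nothing new). Thus FOLLOW(S) = {$}.
For S → L P S: FIRST(L P S) = {else}, so it goes in M[S, t] for t ∈ {else}.
For S → ε: FIRST(ε) = {ε}, so it goes in M[S, t] for t ∈ {}; since ε ∈ FIRST, also for every t ∈ FOLLOW(S) = {$}.
None of these place a production in M[S, then].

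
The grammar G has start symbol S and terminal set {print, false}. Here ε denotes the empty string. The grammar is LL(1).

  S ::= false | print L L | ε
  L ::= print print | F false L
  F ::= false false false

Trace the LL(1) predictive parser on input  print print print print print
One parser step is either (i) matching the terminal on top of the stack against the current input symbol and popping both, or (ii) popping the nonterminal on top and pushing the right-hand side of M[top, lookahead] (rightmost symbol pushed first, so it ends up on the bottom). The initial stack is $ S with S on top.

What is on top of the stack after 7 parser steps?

print

     Stack            Input                            Action
  1  $ S              print print print print print $  expand S ::= print L L
  2  $ L L print      print print print print print $  match print
  3  $ L L            print print print print $        expand L ::= print print
  4  $ L print print  print print print print $        match print
  5  $ L print        print print print $              match print
  6  $ L              print print $                    expand L ::= print print
  7  $ print print    print print $                    match print
Stack after step 7: $ print (top = print).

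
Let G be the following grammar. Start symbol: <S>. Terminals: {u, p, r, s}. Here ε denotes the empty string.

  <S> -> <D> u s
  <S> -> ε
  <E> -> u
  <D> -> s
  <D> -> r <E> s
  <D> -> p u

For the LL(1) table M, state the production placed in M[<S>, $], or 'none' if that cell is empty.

FIRST(<E>): from <E>->u we get {u}. So FIRST(<E>) = {u}.
FIRST(<D>): from <D>->s we get {s}; from <D>->r <E> s we get {r}; from <D>->p u we get {p}. So FIRST(<D>) = {p, r, s}.
FIRST(<S>): from <S>-><D> u s we get {p, r, s}; from <S>->ε we get {ε}. So FIRST(<S>) = {ε, p, r, s}.
FOLLOW(<S>) includes $ since <S> is the start symbol.
FOLLOW(<S>): <S> appears on no right-hand side. Thus FOLLOW(<S>) = {$}.
For <S> -> <D> u s: FIRST(<D> u s) = {p, r, s}, so it goes in M[<S>, t] for t ∈ {p, r, s}.
For <S> -> ε: FIRST(ε) = {ε}, so it goes in M[<S>, t] for t ∈ {}; since ε ∈ FIRST, also for every t ∈ FOLLOW(<S>) = {$}.

<S> -> ε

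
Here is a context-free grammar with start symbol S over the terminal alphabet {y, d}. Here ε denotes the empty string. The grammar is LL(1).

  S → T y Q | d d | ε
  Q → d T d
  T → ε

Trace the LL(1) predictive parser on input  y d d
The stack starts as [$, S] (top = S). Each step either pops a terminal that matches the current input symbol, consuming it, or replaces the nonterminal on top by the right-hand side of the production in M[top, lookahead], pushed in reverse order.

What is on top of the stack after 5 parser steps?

T

     Stack    Input    Action
  1  $ S      y d d $  expand S → T y Q
  2  $ Q y T  y d d $  expand T → ε
  3  $ Q y    y d d $  match y
  4  $ Q      d d $    expand Q → d T d
  5  $ d T d  d d $    match d
Stack after step 5: $ d T (top = T).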